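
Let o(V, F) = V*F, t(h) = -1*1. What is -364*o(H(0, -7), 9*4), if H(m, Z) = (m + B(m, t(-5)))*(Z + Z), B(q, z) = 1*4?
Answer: 733824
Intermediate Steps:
t(h) = -1
B(q, z) = 4
H(m, Z) = 2*Z*(4 + m) (H(m, Z) = (m + 4)*(Z + Z) = (4 + m)*(2*Z) = 2*Z*(4 + m))
o(V, F) = F*V
-364*o(H(0, -7), 9*4) = -364*9*4*2*(-7)*(4 + 0) = -13104*2*(-7)*4 = -13104*(-56) = -364*(-2016) = 733824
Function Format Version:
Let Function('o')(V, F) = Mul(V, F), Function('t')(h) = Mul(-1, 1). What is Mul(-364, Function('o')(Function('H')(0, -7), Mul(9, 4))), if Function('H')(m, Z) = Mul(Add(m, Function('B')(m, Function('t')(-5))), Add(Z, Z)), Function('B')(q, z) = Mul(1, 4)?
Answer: 733824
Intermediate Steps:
Function('t')(h) = -1
Function('B')(q, z) = 4
Function('H')(m, Z) = Mul(2, Z, Add(4, m)) (Function('H')(m, Z) = Mul(Add(m, 4), Add(Z, Z)) = Mul(Add(4, m), Mul(2, Z)) = Mul(2, Z, Add(4, m)))
Function('o')(V, F) = Mul(F, V)
Mul(-364, Function('o')(Function('H')(0, -7), Mul(9, 4))) = Mul(-364, Mul(Mul(9, 4), Mul(2, -7, Add(4, 0)))) = Mul(-364, Mul(36, Mul(2, -7, 4))) = Mul(-364, Mul(36, -56)) = Mul(-364, -2016) = 733824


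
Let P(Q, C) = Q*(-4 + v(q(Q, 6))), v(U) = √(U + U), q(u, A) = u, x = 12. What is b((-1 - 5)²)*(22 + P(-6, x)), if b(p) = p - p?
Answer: 0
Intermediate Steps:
b(p) = 0
v(U) = √2*√U (v(U) = √(2*U) = √2*√U)
P(Q, C) = Q*(-4 + √2*√Q)
b((-1 - 5)²)*(22 + P(-6, x)) = 0*(22 - 6*(-4 + √2*√(-6))) = 0*(22 - 6*(-4 + √2*(I*√6))) = 0*(22 - 6*(-4 + 2*I*√3)) = 0*(22 + (24 - 12*I*√3)) = 0*(46 - 12*I*√3) = 0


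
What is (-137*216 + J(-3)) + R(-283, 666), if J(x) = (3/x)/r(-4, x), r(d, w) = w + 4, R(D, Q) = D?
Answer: -29876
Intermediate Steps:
r(d, w) = 4 + w
J(x) = 3/(x*(4 + x)) (J(x) = (3/x)/(4 + x) = 3/(x*(4 + x)))
(-137*216 + J(-3)) + R(-283, 666) = (-137*216 + 3/(-3*(4 - 3))) - 283 = (-29592 + 3*(-1/3)/1) - 283 = (-29592 + 3*(-1/3)*1) - 283 = (-29592 - 1) - 283 = -29593 - 283 = -29876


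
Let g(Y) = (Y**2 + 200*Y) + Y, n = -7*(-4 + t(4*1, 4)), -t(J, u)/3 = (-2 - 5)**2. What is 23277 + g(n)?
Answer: 1352983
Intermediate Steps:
t(J, u) = -147 (t(J, u) = -3*(-2 - 5)**2 = -3*(-7)**2 = -3*49 = -147)
n = 1057 (n = -7*(-4 - 147) = -7*(-151) = 1057)
g(Y) = Y**2 + 201*Y
23277 + g(n) = 23277 + 1057*(201 + 1057) = 23277 + 1057*1258 = 23277 + 1329706 = 1352983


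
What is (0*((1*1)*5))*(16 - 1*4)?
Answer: 0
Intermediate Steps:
(0*((1*1)*5))*(16 - 1*4) = (0*(1*5))*(16 - 4) = (0*5)*12 = 0*12 = 0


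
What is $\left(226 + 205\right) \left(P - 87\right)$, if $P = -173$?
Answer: $-112060$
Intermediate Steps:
$\left(226 + 205\right) \left(P - 87\right) = \left(226 + 205\right) \left(-173 - 87\right) = 431 \left(-260\right) = -112060$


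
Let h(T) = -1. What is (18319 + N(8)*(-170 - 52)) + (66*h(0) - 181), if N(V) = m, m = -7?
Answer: 19626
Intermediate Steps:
N(V) = -7
(18319 + N(8)*(-170 - 52)) + (66*h(0) - 181) = (18319 - 7*(-170 - 52)) + (66*(-1) - 181) = (18319 - 7*(-222)) + (-66 - 181) = (18319 + 1554) - 247 = 19873 - 247 = 19626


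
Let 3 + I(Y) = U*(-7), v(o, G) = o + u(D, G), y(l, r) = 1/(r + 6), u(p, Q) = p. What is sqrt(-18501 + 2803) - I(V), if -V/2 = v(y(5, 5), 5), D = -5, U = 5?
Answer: 38 + I*sqrt(15698) ≈ 38.0 + 125.29*I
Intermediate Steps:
y(l, r) = 1/(6 + r)
v(o, G) = -5 + o (v(o, G) = o - 5 = -5 + o)
V = 108/11 (V = -2*(-5 + 1/(6 + 5)) = -2*(-5 + 1/11) = -2*(-54/11) = 108/11 ≈ 9.8182)
I(Y) = -38 (I(Y) = -3 + 5*(-7) = -3 - 35 = -38)
sqrt(-18501 + 2803) - I(V) = sqrt(-18501 + 2803) - 1*(-38) = sqrt(-15698) + 38 = I*sqrt(15698) + 38 = 38 + I*sqrt(15698)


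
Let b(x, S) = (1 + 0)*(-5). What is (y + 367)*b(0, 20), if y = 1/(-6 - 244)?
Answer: -91749/50 ≈ -1835.0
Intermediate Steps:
b(x, S) = -5 (b(x, S) = 1*(-5) = -5)
y = -1/250 (y = 1/(-250) = -1/250 ≈ -0.0040000)
(y + 367)*b(0, 20) = (-1/250 + 367)*(-5) = (91749/250)*(-5) = -91749/50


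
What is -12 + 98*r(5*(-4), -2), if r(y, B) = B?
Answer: -208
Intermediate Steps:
-12 + 98*r(5*(-4), -2) = -12 + 98*(-2) = -12 - 196 = -208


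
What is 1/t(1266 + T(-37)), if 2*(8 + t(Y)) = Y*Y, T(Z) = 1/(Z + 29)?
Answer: 128/102555105 ≈ 1.2481e-6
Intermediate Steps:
T(Z) = 1/(29 + Z)
t(Y) = -8 + Y²/2 (t(Y) = -8 + (Y*Y)/2 = -8 + Y²/2)
1/t(1266 + T(-37)) = 1/(-8 + (1266 + 1/(29 - 37))²/2) = 1/(-8 + (1266 + 1/(-8))²/2) = 1/(-8 + (1266 - ⅛)²/2) = 1/(-8 + (10127/8)²/2) = 1/(-8 + (½)*(102556129/64)) = 1/(-8 + 102556129/128) = 1/(102555105/128) = 128/102555105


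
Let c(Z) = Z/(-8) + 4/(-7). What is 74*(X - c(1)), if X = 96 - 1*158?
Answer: -127021/28 ≈ -4536.5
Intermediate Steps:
c(Z) = -4/7 - Z/8 (c(Z) = Z*(-1/8) + 4*(-1/7) = -Z/8 - 4/7 = -4/7 - Z/8)
X = -62 (X = 96 - 158 = -62)
74*(X - c(1)) = 74*(-62 - (-4/7 - 1/8*1)) = 74*(-62 - (-4/7 - 1/8)) = 74*(-62 - 1*(-39/56)) = 74*(-62 + 39/56) = 74*(-3433/56) = -127021/28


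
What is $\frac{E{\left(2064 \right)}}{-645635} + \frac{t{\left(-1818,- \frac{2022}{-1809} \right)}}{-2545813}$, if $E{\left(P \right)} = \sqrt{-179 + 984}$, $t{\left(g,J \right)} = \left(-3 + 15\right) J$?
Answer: $- \frac{2696}{511708413} - \frac{\sqrt{805}}{645635} \approx -4.9214 \cdot 10^{-5}$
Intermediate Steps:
$t{\left(g,J \right)} = 12 J$
$E{\left(P \right)} = \sqrt{805}$
$\frac{E{\left(2064 \right)}}{-645635} + \frac{t{\left(-1818,- \frac{2022}{-1809} \right)}}{-2545813} = \frac{\sqrt{805}}{-645635} + \frac{12 \left(- \frac{2022}{-1809}\right)}{-2545813} = \sqrt{805} \left(- \frac{1}{645635}\right) + 12 \left(\left(-2022\right) \left(- \frac{1}{1809}\right)\right) \left(- \frac{1}{2545813}\right) = - \frac{\sqrt{805}}{645635} + 12 \cdot \frac{674}{603} \left(- \frac{1}{2545813}\right) = - \frac{\sqrt{805}}{645635} + \frac{2696}{201} \left(- \frac{1}{2545813}\right) = - \frac{\sqrt{805}}{645635} - \frac{2696}{511708413} = - \frac{2696}{511708413} - \frac{\sqrt{805}}{645635}$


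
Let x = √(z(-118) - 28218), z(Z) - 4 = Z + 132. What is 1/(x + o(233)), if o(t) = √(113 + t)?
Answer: 1/(√346 + 10*I*√282) ≈ 0.00065162 - 0.0058827*I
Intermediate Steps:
z(Z) = 136 + Z (z(Z) = 4 + (Z + 132) = 4 + (132 + Z) = 136 + Z)
x = 10*I*√282 (x = √((136 - 118) - 28218) = √(18 - 28218) = √(-28200) = 10*I*√282 ≈ 167.93*I)
1/(x + o(233)) = 1/(10*I*√282 + √(113 + 233)) = 1/(10*I*√282 + √346) = 1/(√346 + 10*I*√282)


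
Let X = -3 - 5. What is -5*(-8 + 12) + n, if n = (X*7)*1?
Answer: -76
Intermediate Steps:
X = -8
n = -56 (n = -8*7*1 = -56*1 = -56)
-5*(-8 + 12) + n = -5*(-8 + 12) - 56 = -5*4 - 56 = -20 - 56 = -76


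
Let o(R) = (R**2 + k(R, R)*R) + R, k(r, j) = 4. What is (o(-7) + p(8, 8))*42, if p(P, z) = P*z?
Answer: 3276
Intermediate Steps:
o(R) = R**2 + 5*R (o(R) = (R**2 + 4*R) + R = R**2 + 5*R)
(o(-7) + p(8, 8))*42 = (-7*(5 - 7) + 8*8)*42 = (-7*(-2) + 64)*42 = (14 + 64)*42 = 78*42 = 3276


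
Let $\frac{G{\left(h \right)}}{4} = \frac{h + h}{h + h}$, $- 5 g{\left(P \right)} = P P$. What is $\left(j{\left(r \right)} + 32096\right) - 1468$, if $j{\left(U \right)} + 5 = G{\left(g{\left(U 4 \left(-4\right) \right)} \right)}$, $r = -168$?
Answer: $30627$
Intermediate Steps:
$g{\left(P \right)} = - \frac{P^{2}}{5}$ ($g{\left(P \right)} = - \frac{P P}{5} = - \frac{P^{2}}{5}$)
$G{\left(h \right)} = 4$ ($G{\left(h \right)} = 4 \frac{h + h}{h + h} = 4 \frac{2 h}{2 h} = 4 \cdot 2 h \frac{1}{2 h} = 4 \cdot 1 = 4$)
$j{\left(U \right)} = -1$ ($j{\left(U \right)} = -5 + 4 = -1$)
$\left(j{\left(r \right)} + 32096\right) - 1468 = \left(-1 + 32096\right) - 1468 = 32095 - 1468 = 30627$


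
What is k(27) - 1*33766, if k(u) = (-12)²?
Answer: -33622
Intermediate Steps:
k(u) = 144
k(27) - 1*33766 = 144 - 1*33766 = 144 - 33766 = -33622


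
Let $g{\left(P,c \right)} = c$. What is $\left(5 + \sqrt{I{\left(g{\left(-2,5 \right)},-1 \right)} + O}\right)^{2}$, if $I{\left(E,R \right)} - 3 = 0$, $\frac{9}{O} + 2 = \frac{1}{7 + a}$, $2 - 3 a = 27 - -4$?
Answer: $\frac{\left(95 + i \sqrt{285}\right)^{2}}{361} \approx 24.211 + 8.8852 i$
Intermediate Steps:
$a = - \frac{29}{3}$ ($a = \frac{2}{3} - \frac{27 - -4}{3} = \frac{2}{3} - \frac{27 + 4}{3} = \frac{2}{3} - \frac{31}{3} = - \frac{29}{3} \approx -9.6667$)
$O = - \frac{72}{19}$ ($O = \frac{9}{-2 + \frac{1}{7 - \frac{29}{3}}} = \frac{9}{-2 + \frac{1}{- \frac{8}{3}}} = \frac{9}{-2 - \frac{3}{8}} = \frac{9}{- \frac{19}{8}} = 9 \left(- \frac{8}{19}\right) = - \frac{72}{19} \approx -3.7895$)
$I{\left(E,R \right)} = 3$ ($I{\left(E,R \right)} = 3 + 0 = 3$)
$\left(5 + \sqrt{I{\left(g{\left(-2,5 \right)},-1 \right)} + O}\right)^{2} = \left(5 + \sqrt{3 - \frac{72}{19}}\right)^{2} = \left(5 + \sqrt{- \frac{15}{19}}\right)^{2} = \left(5 + \frac{i \sqrt{285}}{19}\right)^{2}$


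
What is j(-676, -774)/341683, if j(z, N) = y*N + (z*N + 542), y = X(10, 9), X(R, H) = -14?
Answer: 534602/341683 ≈ 1.5646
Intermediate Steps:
y = -14
j(z, N) = 542 - 14*N + N*z (j(z, N) = -14*N + (z*N + 542) = -14*N + (N*z + 542) = -14*N + (542 + N*z) = 542 - 14*N + N*z)
j(-676, -774)/341683 = (542 - 14*(-774) - 774*(-676))/341683 = (542 + 10836 + 523224)*(1/341683) = 534602*(1/341683) = 534602/341683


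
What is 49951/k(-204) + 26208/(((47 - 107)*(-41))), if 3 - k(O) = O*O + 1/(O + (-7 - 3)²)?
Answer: 8386852864/887188955 ≈ 9.4533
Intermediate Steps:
k(O) = 3 - O² - 1/(100 + O) (k(O) = 3 - (O*O + 1/(O + (-7 - 3)²)) = 3 - (O² + 1/(O + (-10)²)) = 3 - (O² + 1/(O + 100)) = 3 - (O² + 1/(100 + O)) = 3 + (-O² - 1/(100 + O)) = 3 - O² - 1/(100 + O))
49951/k(-204) + 26208/(((47 - 107)*(-41))) = 49951/(((299 - 1*(-204)³ - 100*(-204)² + 3*(-204))/(100 - 204))) + 26208/(((47 - 107)*(-41))) = 49951/(((299 - 1*(-8489664) - 100*41616 - 612)/(-104))) + 26208/((-60*(-41))) = 49951/((-(299 + 8489664 - 4161600 - 612)/104)) + 26208/2460 = 49951/((-1/104*4327751)) + 26208*(1/2460) = 49951/(-4327751/104) + 2184/205 = 49951*(-104/4327751) + 2184/205 = -5194904/4327751 + 2184/205 = 8386852864/887188955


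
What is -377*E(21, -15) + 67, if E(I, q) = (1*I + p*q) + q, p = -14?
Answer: -81365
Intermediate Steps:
E(I, q) = I - 13*q (E(I, q) = (1*I - 14*q) + q = (I - 14*q) + q = I - 13*q)
-377*E(21, -15) + 67 = -377*(21 - 13*(-15)) + 67 = -377*(21 + 195) + 67 = -377*216 + 67 = -81432 + 67 = -81365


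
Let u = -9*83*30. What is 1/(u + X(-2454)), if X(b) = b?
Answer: -1/24864 ≈ -4.0219e-5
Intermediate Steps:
u = -22410 (u = -747*30 = -22410)
1/(u + X(-2454)) = 1/(-22410 - 2454) = 1/(-24864) = -1/24864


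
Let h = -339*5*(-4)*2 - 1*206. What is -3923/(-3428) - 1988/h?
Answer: 22786439/22888756 ≈ 0.99553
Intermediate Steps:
h = 13354 (h = -(-6780)*2 - 206 = -339*(-40) - 206 = 13560 - 206 = 13354)
-3923/(-3428) - 1988/h = -3923/(-3428) - 1988/13354 = -3923*(-1/3428) - 1988*1/13354 = 3923/3428 - 994/6677 = 22786439/22888756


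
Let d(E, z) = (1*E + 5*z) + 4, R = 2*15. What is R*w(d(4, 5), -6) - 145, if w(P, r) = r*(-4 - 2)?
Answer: 935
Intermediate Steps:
R = 30
d(E, z) = 4 + E + 5*z (d(E, z) = (E + 5*z) + 4 = 4 + E + 5*z)
w(P, r) = -6*r (w(P, r) = r*(-6) = -6*r)
R*w(d(4, 5), -6) - 145 = 30*(-6*(-6)) - 145 = 30*36 - 145 = 1080 - 145 = 935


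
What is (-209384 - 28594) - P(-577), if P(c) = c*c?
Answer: -570907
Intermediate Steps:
P(c) = c**2
(-209384 - 28594) - P(-577) = (-209384 - 28594) - 1*(-577)**2 = -237978 - 1*332929 = -237978 - 332929 = -570907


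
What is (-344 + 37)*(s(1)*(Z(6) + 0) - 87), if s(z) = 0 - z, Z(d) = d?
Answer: 28551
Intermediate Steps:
s(z) = -z
(-344 + 37)*(s(1)*(Z(6) + 0) - 87) = (-344 + 37)*((-1*1)*(6 + 0) - 87) = -307*(-1*6 - 87) = -307*(-6 - 87) = -307*(-93) = 28551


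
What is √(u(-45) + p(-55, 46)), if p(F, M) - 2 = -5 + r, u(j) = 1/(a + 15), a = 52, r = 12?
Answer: 2*√10117/67 ≈ 3.0025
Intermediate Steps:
u(j) = 1/67 (u(j) = 1/(52 + 15) = 1/67)
p(F, M) = 9 (p(F, M) = 2 + (-5 + 12) = 2 + 7 = 9)
√(u(-45) + p(-55, 46)) = √(1/67 + 9) = √(604/67) = 2*√10117/67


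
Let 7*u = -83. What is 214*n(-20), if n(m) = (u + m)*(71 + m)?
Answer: -2433822/7 ≈ -3.4769e+5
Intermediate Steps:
u = -83/7 (u = (⅐)*(-83) = -83/7 ≈ -11.857)
n(m) = (71 + m)*(-83/7 + m) (n(m) = (-83/7 + m)*(71 + m) = (71 + m)*(-83/7 + m))
214*n(-20) = 214*(-5893/7 + (-20)² + (414/7)*(-20)) = 214*(-5893/7 + 400 - 8280/7) = 214*(-11373/7) = -2433822/7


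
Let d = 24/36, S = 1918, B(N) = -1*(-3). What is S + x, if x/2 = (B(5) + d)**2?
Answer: 17504/9 ≈ 1944.9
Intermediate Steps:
B(N) = 3
d = 2/3 (d = 24*(1/36) = 2/3 ≈ 0.66667)
x = 242/9 (x = 2*(3 + 2/3)**2 = 2*(11/3)**2 = 2*(121/9) = 242/9 ≈ 26.889)
S + x = 1918 + 242/9 = 17504/9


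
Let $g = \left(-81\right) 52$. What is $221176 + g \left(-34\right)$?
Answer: $364384$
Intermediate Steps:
$g = -4212$
$221176 + g \left(-34\right) = 221176 - -143208 = 221176 + 143208 = 364384$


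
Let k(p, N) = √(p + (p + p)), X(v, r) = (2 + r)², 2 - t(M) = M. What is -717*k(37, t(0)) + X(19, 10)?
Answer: 144 - 717*√111 ≈ -7410.1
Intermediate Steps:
t(M) = 2 - M
k(p, N) = √3*√p (k(p, N) = √(p + 2*p) = √(3*p) = √3*√p)
-717*k(37, t(0)) + X(19, 10) = -717*√3*√37 + (2 + 10)² = -717*√111 + 12² = -717*√111 + 144 = 144 - 717*√111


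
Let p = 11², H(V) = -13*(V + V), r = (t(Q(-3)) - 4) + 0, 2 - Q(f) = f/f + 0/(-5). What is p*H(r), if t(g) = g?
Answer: 9438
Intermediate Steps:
Q(f) = 1 (Q(f) = 2 - (f/f + 0/(-5)) = 2 - (1 + 0*(-⅕)) = 2 - (1 + 0) = 2 - 1*1 = 2 - 1 = 1)
r = -3 (r = (1 - 4) + 0 = -3 + 0 = -3)
H(V) = -26*V
p = 121
p*H(r) = 121*(-26*(-3)) = 121*78 = 9438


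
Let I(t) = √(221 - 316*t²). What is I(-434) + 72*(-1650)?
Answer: -118800 + 5*I*√2380811 ≈ -1.188e+5 + 7714.9*I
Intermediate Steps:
I(-434) + 72*(-1650) = √(221 - 316*(-434)²) + 72*(-1650) = √(221 - 316*188356) - 118800 = √(221 - 59520496) - 118800 = √(-59520275) - 118800 = 5*I*√2380811 - 118800 = -118800 + 5*I*√2380811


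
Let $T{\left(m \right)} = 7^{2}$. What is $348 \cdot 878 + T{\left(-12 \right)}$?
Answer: $305593$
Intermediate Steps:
$T{\left(m \right)} = 49$
$348 \cdot 878 + T{\left(-12 \right)} = 348 \cdot 878 + 49 = 305544 + 49 = 305593$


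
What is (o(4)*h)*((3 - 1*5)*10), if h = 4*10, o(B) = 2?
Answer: -1600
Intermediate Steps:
h = 40
(o(4)*h)*((3 - 1*5)*10) = (2*40)*((3 - 1*5)*10) = 80*((3 - 5)*10) = 80*(-2*10) = 80*(-20) = -1600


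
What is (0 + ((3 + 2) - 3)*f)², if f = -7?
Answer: 196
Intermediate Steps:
(0 + ((3 + 2) - 3)*f)² = (0 + ((3 + 2) - 3)*(-7))² = (0 + (5 - 3)*(-7))² = (0 + 2*(-7))² = (0 - 14)² = (-14)² = 196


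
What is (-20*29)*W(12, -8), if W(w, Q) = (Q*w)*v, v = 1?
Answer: 55680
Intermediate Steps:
W(w, Q) = Q*w (W(w, Q) = (Q*w)*1 = Q*w)
(-20*29)*W(12, -8) = (-20*29)*(-8*12) = -580*(-96) = 55680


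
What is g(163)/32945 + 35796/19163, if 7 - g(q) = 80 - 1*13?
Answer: 235629888/126265007 ≈ 1.8662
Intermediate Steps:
g(q) = -60 (g(q) = 7 - (80 - 1*13) = 7 - (80 - 13) = 7 - 1*67 = 7 - 67 = -60)
g(163)/32945 + 35796/19163 = -60/32945 + 35796/19163 = -60*1/32945 + 35796*(1/19163) = -12/6589 + 35796/19163 = 235629888/126265007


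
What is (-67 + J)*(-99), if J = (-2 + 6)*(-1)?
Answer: 7029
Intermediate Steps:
J = -4 (J = 4*(-1) = -4)
(-67 + J)*(-99) = (-67 - 4)*(-99) = -71*(-99) = 7029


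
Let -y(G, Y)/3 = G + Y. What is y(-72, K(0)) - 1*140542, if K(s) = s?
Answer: -140326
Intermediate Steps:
y(G, Y) = -3*G - 3*Y (y(G, Y) = -3*(G + Y) = -3*G - 3*Y)
y(-72, K(0)) - 1*140542 = (-3*(-72) - 3*0) - 1*140542 = (216 + 0) - 140542 = 216 - 140542 = -140326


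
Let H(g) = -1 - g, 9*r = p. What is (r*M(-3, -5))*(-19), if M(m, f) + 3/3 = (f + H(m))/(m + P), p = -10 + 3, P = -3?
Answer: -133/18 ≈ -7.3889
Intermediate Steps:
p = -7
r = -7/9 (r = (⅑)*(-7) = -7/9 ≈ -0.77778)
M(m, f) = -1 + (-1 + f - m)/(-3 + m) (M(m, f) = -1 + (f + (-1 - m))/(m - 3) = -1 + (-1 + f - m)/(-3 + m))
(r*M(-3, -5))*(-19) = -7*(2 - 5 - 2*(-3))/(9*(-3 - 3))*(-19) = -7*(2 - 5 + 6)/(9*(-6))*(-19) = -(-7)*3/54*(-19) = -7/9*(-½)*(-19) = (7/18)*(-19) = -133/18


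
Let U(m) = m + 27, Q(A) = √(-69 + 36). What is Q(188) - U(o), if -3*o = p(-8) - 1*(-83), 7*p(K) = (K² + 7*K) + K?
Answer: ⅔ + I*√33 ≈ 0.66667 + 5.7446*I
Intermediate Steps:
Q(A) = I*√33 (Q(A) = √(-33) = I*√33)
p(K) = K²/7 + 8*K/7 (p(K) = ((K² + 7*K) + K)/7 = (K² + 8*K)/7 = K²/7 + 8*K/7)
o = -83/3 (o = -((⅐)*(-8)*(8 - 8) - 1*(-83))/3 = -((⅐)*(-8)*0 + 83)/3 = -(0 + 83)/3 = -⅓*83 = -83/3 ≈ -27.667)
U(m) = 27 + m
Q(188) - U(o) = I*√33 - (27 - 83/3) = I*√33 - 1*(-⅔) = I*√33 + ⅔ = ⅔ + I*√33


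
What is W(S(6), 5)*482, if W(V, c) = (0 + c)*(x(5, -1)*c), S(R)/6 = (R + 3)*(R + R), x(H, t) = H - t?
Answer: 72300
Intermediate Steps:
S(R) = 12*R*(3 + R) (S(R) = 6*((R + 3)*(R + R)) = 6*((3 + R)*(2*R)) = 6*(2*R*(3 + R)) = 12*R*(3 + R))
W(V, c) = 6*c² (W(V, c) = (0 + c)*((5 - 1*(-1))*c) = c*((5 + 1)*c) = c*(6*c) = 6*c²)
W(S(6), 5)*482 = (6*5²)*482 = (6*25)*482 = 150*482 = 72300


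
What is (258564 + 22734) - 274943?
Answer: 6355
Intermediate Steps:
(258564 + 22734) - 274943 = 281298 - 274943 = 6355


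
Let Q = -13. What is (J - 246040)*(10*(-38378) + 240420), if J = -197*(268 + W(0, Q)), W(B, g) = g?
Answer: 42473984000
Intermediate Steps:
J = -50235 (J = -197*(268 - 13) = -197*255 = -50235)
(J - 246040)*(10*(-38378) + 240420) = (-50235 - 246040)*(10*(-38378) + 240420) = -296275*(-383780 + 240420) = -296275*(-143360) = 42473984000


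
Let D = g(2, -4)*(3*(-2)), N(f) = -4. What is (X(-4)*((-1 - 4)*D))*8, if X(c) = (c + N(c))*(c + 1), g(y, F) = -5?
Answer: -28800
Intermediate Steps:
D = 30 (D = -15*(-2) = -5*(-6) = 30)
X(c) = (1 + c)*(-4 + c) (X(c) = (c - 4)*(c + 1) = (-4 + c)*(1 + c) = (1 + c)*(-4 + c))
(X(-4)*((-1 - 4)*D))*8 = ((-4 + (-4)² - 3*(-4))*((-1 - 4)*30))*8 = ((-4 + 16 + 12)*(-5*30))*8 = (24*(-150))*8 = -3600*8 = -28800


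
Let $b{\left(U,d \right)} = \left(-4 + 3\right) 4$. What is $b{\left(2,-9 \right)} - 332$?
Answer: $-336$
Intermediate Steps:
$b{\left(U,d \right)} = -4$ ($b{\left(U,d \right)} = \left(-1\right) 4 = -4$)
$b{\left(2,-9 \right)} - 332 = -4 - 332 = -336$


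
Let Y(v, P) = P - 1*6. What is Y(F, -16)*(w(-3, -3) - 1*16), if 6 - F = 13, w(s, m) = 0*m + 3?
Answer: 286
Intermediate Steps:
w(s, m) = 3 (w(s, m) = 0 + 3 = 3)
F = -7 (F = 6 - 1*13 = 6 - 13 = -7)
Y(v, P) = -6 + P (Y(v, P) = P - 6 = -6 + P)
Y(F, -16)*(w(-3, -3) - 1*16) = (-6 - 16)*(3 - 1*16) = -22*(3 - 16) = -22*(-13) = 286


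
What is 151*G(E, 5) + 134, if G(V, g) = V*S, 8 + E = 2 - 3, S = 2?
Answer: -2584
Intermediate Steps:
E = -9 (E = -8 + (2 - 3) = -8 - 1 = -9)
G(V, g) = 2*V (G(V, g) = V*2 = 2*V)
151*G(E, 5) + 134 = 151*(2*(-9)) + 134 = 151*(-18) + 134 = -2718 + 134 = -2584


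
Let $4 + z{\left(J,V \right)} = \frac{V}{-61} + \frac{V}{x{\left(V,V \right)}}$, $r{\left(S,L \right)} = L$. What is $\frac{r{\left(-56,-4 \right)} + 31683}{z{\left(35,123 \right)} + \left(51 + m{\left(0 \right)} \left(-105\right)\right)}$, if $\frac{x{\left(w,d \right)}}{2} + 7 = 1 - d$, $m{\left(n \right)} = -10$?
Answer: $\frac{166188034}{5741783} \approx 28.944$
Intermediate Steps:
$x{\left(w,d \right)} = -12 - 2 d$ ($x{\left(w,d \right)} = -14 + 2 \left(1 - d\right) = -14 - \left(-2 + 2 d\right) = -12 - 2 d$)
$z{\left(J,V \right)} = -4 - \frac{V}{61} + \frac{V}{-12 - 2 V}$ ($z{\left(J,V \right)} = -4 + \left(\frac{V}{-61} + \frac{V}{-12 - 2 V}\right) = -4 + \left(V \left(- \frac{1}{61}\right) + \frac{V}{-12 - 2 V}\right) = -4 - \left(\frac{V}{61} - \frac{V}{-12 - 2 V}\right) = -4 - \frac{V}{61} + \frac{V}{-12 - 2 V}$)
$\frac{r{\left(-56,-4 \right)} + 31683}{z{\left(35,123 \right)} + \left(51 + m{\left(0 \right)} \left(-105\right)\right)} = \frac{-4 + 31683}{\frac{-2928 - 69003 - 2 \cdot 123^{2}}{122 \left(6 + 123\right)} + \left(51 - -1050\right)} = \frac{31679}{\frac{-2928 - 69003 - 30258}{122 \cdot 129} + \left(51 + 1050\right)} = \frac{31679}{\frac{1}{122} \cdot \frac{1}{129} \left(-2928 - 69003 - 30258\right) + 1101} = \frac{31679}{\frac{1}{122} \cdot \frac{1}{129} \left(-102189\right) + 1101} = \frac{31679}{- \frac{34063}{5246} + 1101} = \frac{31679}{\frac{5741783}{5246}} = 31679 \cdot \frac{5246}{5741783} = \frac{166188034}{5741783}$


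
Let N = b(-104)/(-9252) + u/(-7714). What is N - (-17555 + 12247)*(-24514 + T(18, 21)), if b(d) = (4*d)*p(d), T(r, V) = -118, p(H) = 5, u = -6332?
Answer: -1166422418791498/8921241 ≈ -1.3075e+8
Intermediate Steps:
b(d) = 20*d (b(d) = (4*d)*5 = 20*d)
N = 9328598/8921241 (N = (20*(-104))/(-9252) - 6332/(-7714) = -2080*(-1/9252) - 6332*(-1/7714) = 520/2313 + 3166/3857 = 9328598/8921241 ≈ 1.0457)
N - (-17555 + 12247)*(-24514 + T(18, 21)) = 9328598/8921241 - (-17555 + 12247)*(-24514 - 118) = 9328598/8921241 - (-5308)*(-24632) = 9328598/8921241 - 1*130746656 = 9328598/8921241 - 130746656 = -1166422418791498/8921241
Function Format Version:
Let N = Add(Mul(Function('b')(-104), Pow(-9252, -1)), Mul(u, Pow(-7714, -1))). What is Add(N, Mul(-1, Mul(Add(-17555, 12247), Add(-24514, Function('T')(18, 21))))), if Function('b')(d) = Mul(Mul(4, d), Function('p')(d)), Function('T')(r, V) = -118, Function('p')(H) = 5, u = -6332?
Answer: Rational(-1166422418791498, 8921241) ≈ -1.3075e+8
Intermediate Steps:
Function('b')(d) = Mul(20, d) (Function('b')(d) = Mul(Mul(4, d), 5) = Mul(20, d))
N = Rational(9328598, 8921241) (N = Add(Mul(Mul(20, -104), Pow(-9252, -1)), Mul(-6332, Pow(-7714, -1))) = Add(Mul(-2080, Rational(-1, 9252)), Mul(-6332, Rational(-1, 7714))) = Add(Rational(520, 2313), Rational(3166, 3857)) = Rational(9328598, 8921241) ≈ 1.0457)
Add(N, Mul(-1, Mul(Add(-17555, 12247), Add(-24514, Function('T')(18, 21))))) = Add(Rational(9328598, 8921241), Mul(-1, Mul(Add(-17555, 12247), Add(-24514, -118)))) = Add(Rational(9328598, 8921241), Mul(-1, Mul(-5308, -24632))) = Add(Rational(9328598, 8921241), Mul(-1, 130746656)) = Add(Rational(9328598, 8921241), -130746656) = Rational(-1166422418791498, 8921241)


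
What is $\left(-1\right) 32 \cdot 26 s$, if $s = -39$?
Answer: $32448$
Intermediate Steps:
$\left(-1\right) 32 \cdot 26 s = \left(-1\right) 32 \cdot 26 \left(-39\right) = \left(-32\right) 26 \left(-39\right) = \left(-832\right) \left(-39\right) = 32448$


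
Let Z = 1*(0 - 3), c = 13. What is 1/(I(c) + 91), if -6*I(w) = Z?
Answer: 2/183 ≈ 0.010929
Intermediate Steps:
Z = -3 (Z = 1*(-3) = -3)
I(w) = ½ (I(w) = -⅙*(-3) = ½)
1/(I(c) + 91) = 1/(½ + 91) = 1/(183/2) = 2/183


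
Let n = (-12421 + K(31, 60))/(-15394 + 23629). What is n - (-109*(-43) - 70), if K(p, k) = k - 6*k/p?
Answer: -1179034396/255285 ≈ -4618.5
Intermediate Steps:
K(p, k) = k - 6*k/p
n = -383551/255285 (n = (-12421 + 60*(-6 + 31)/31)/(-15394 + 23629) = (-12421 + 60*(1/31)*25)/8235 = (-12421 + 1500/31)*(1/8235) = -383551/31*1/8235 = -383551/255285 ≈ -1.5024)
n - (-109*(-43) - 70) = -383551/255285 - (-109*(-43) - 70) = -383551/255285 - (4687 - 70) = -383551/255285 - 1*4617 = -383551/255285 - 4617 = -1179034396/255285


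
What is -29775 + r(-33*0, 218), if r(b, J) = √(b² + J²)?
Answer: -29557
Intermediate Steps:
r(b, J) = √(J² + b²)
-29775 + r(-33*0, 218) = -29775 + √(218² + (-33*0)²) = -29775 + √(47524 + 0²) = -29775 + √(47524 + 0) = -29775 + √47524 = -29775 + 218 = -29557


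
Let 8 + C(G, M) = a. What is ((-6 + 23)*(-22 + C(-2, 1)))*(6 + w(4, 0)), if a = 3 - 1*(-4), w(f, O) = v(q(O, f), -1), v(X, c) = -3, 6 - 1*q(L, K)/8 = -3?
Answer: -1173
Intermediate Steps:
q(L, K) = 72 (q(L, K) = 48 - 8*(-3) = 48 + 24 = 72)
w(f, O) = -3
a = 7 (a = 3 + 4 = 7)
C(G, M) = -1 (C(G, M) = -8 + 7 = -1)
((-6 + 23)*(-22 + C(-2, 1)))*(6 + w(4, 0)) = ((-6 + 23)*(-22 - 1))*(6 - 3) = (17*(-23))*3 = -391*3 = -1173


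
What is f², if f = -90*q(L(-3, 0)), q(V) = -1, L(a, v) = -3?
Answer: 8100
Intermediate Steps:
f = 90 (f = -90*(-1) = 90)
f² = 90² = 8100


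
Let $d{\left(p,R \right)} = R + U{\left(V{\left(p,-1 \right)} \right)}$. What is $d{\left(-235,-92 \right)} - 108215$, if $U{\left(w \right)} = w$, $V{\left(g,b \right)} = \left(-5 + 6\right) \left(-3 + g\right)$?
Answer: $-108545$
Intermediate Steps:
$V{\left(g,b \right)} = -3 + g$ ($V{\left(g,b \right)} = 1 \left(-3 + g\right) = -3 + g$)
$d{\left(p,R \right)} = -3 + R + p$ ($d{\left(p,R \right)} = R + \left(-3 + p\right) = -3 + R + p$)
$d{\left(-235,-92 \right)} - 108215 = \left(-3 - 92 - 235\right) - 108215 = -330 - 108215 = -108545$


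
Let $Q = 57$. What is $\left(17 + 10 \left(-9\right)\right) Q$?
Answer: $-4161$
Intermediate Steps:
$\left(17 + 10 \left(-9\right)\right) Q = \left(17 + 10 \left(-9\right)\right) 57 = \left(17 - 90\right) 57 = \left(-73\right) 57 = -4161$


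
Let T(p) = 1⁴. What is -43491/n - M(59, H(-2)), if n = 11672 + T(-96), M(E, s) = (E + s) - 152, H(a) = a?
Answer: 355148/3891 ≈ 91.274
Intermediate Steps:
T(p) = 1
M(E, s) = -152 + E + s
n = 11673 (n = 11672 + 1 = 11673)
-43491/n - M(59, H(-2)) = -43491/11673 - (-152 + 59 - 2) = -43491*1/11673 - 1*(-95) = -14497/3891 + 95 = 355148/3891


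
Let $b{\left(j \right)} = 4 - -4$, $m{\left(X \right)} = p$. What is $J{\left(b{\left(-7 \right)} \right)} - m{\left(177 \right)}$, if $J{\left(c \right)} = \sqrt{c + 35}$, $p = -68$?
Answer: $68 + \sqrt{43} \approx 74.557$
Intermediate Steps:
$m{\left(X \right)} = -68$
$b{\left(j \right)} = 8$ ($b{\left(j \right)} = 4 + 4 = 8$)
$J{\left(c \right)} = \sqrt{35 + c}$
$J{\left(b{\left(-7 \right)} \right)} - m{\left(177 \right)} = \sqrt{35 + 8} - -68 = \sqrt{43} + 68 = 68 + \sqrt{43}$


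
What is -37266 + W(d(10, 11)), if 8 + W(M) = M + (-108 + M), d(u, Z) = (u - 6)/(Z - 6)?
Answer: -186902/5 ≈ -37380.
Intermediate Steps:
d(u, Z) = (-6 + u)/(-6 + Z)
W(M) = -116 + 2*M (W(M) = -8 + (M + (-108 + M)) = -8 + (-108 + 2*M) = -116 + 2*M)
-37266 + W(d(10, 11)) = -37266 + (-116 + 2*((-6 + 10)/(-6 + 11))) = -37266 + (-116 + 2*(4/5)) = -37266 + (-116 + 2*((⅕)*4)) = -37266 + (-116 + 2*(⅘)) = -37266 + (-116 + 8/5) = -37266 - 572/5 = -186902/5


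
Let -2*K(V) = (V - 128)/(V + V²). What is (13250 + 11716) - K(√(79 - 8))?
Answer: 3495111/140 + 199*√71/9940 ≈ 24965.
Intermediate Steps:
K(V) = -(-128 + V)/(2*(V + V²)) (K(V) = -(V - 128)/(2*(V + V²)) = -(-128 + V)/(2*(V + V²)))
(13250 + 11716) - K(√(79 - 8)) = (13250 + 11716) - (128 - √(79 - 8))/(2*(√(79 - 8))*(1 + √(79 - 8))) = 24966 - (128 - √71)/(2*(√71)*(1 + √71)) = 24966 - √71/71*(128 - √71)/(2*(1 + √71)) = 24966 - √71*(128 - √71)/(142*(1 + √71))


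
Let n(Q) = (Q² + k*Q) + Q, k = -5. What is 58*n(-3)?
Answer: 1218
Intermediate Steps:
n(Q) = Q² - 4*Q (n(Q) = (Q² - 5*Q) + Q = Q² - 4*Q)
58*n(-3) = 58*(-3*(-4 - 3)) = 58*(-3*(-7)) = 58*21 = 1218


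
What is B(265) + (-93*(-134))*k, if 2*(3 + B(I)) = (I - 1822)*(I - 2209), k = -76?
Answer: 566289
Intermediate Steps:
B(I) = -3 + (-2209 + I)*(-1822 + I)/2 (B(I) = -3 + ((I - 1822)*(I - 2209))/2 = -3 + ((-1822 + I)*(-2209 + I))/2 = -3 + ((-2209 + I)*(-1822 + I))/2 = -3 + (-2209 + I)*(-1822 + I)/2)
B(265) + (-93*(-134))*k = (2012396 + (½)*265² - 4031/2*265) - 93*(-134)*(-76) = (2012396 + (½)*70225 - 1068215/2) + 12462*(-76) = (2012396 + 70225/2 - 1068215/2) - 947112 = 1513401 - 947112 = 566289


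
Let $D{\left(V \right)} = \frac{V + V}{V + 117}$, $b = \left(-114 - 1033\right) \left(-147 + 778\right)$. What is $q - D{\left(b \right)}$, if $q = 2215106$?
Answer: $\frac{801468929163}{361820} \approx 2.2151 \cdot 10^{6}$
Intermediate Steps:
$b = -723757$ ($b = \left(-1147\right) 631 = -723757$)
$D{\left(V \right)} = \frac{2 V}{117 + V}$
$q - D{\left(b \right)} = 2215106 - 2 \left(-723757\right) \frac{1}{117 - 723757} = 2215106 - 2 \left(-723757\right) \frac{1}{-723640} = 2215106 - 2 \left(-723757\right) \left(- \frac{1}{723640}\right) = 2215106 - \frac{723757}{361820} = \frac{801468929163}{361820}$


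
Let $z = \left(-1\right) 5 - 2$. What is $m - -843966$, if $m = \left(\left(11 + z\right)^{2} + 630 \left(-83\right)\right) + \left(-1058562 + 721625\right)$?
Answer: $454755$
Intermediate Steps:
$z = -7$ ($z = -5 - 2 = -7$)
$m = -389211$ ($m = \left(\left(11 - 7\right)^{2} + 630 \left(-83\right)\right) + \left(-1058562 + 721625\right) = \left(4^{2} - 52290\right) - 336937 = \left(16 - 52290\right) - 336937 = -52274 - 336937 = -389211$)
$m - -843966 = -389211 - -843966 = -389211 + 843966 = 454755$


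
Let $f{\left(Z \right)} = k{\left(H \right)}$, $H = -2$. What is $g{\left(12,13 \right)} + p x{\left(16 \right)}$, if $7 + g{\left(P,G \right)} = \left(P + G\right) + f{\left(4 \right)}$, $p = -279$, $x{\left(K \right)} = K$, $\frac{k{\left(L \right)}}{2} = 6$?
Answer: $-4434$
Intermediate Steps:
$k{\left(L \right)} = 12$ ($k{\left(L \right)} = 2 \cdot 6 = 12$)
$f{\left(Z \right)} = 12$
$g{\left(P,G \right)} = 5 + G + P$ ($g{\left(P,G \right)} = -7 + \left(\left(P + G\right) + 12\right) = -7 + \left(\left(G + P\right) + 12\right) = -7 + \left(12 + G + P\right) = 5 + G + P$)
$g{\left(12,13 \right)} + p x{\left(16 \right)} = \left(5 + 13 + 12\right) - 4464 = 30 - 4464 = -4434$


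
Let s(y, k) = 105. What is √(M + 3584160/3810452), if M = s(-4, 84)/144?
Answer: 5*√8727997487145/11431356 ≈ 1.2922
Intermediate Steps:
M = 35/48 (M = 105/144 = 105*(1/144) = 35/48 ≈ 0.72917)
√(M + 3584160/3810452) = √(35/48 + 3584160/3810452) = √(35/48 + 3584160*(1/3810452)) = √(35/48 + 896040/952613) = √(76351375/45725424) = 5*√8727997487145/11431356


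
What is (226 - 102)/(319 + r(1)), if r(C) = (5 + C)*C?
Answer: 124/325 ≈ 0.38154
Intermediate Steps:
r(C) = C*(5 + C)
(226 - 102)/(319 + r(1)) = (226 - 102)/(319 + 1*(5 + 1)) = 124/(319 + 1*6) = 124/(319 + 6) = 124/325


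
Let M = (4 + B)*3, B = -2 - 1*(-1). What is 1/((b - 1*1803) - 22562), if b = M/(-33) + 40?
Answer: -11/267578 ≈ -4.1110e-5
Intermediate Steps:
B = -1 (B = -2 + 1 = -1)
M = 9 (M = (4 - 1)*3 = 3*3 = 9)
b = 437/11 (b = 9/(-33) + 40 = -1/33*9 + 40 = -3/11 + 40 = 437/11 ≈ 39.727)
1/((b - 1*1803) - 22562) = 1/((437/11 - 1*1803) - 22562) = 1/((437/11 - 1803) - 22562) = 1/(-19396/11 - 22562) = 1/(-267578/11) = -11/267578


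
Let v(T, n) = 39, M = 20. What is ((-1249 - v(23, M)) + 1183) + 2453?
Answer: 2348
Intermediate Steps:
((-1249 - v(23, M)) + 1183) + 2453 = ((-1249 - 1*39) + 1183) + 2453 = ((-1249 - 39) + 1183) + 2453 = (-1288 + 1183) + 2453 = -105 + 2453 = 2348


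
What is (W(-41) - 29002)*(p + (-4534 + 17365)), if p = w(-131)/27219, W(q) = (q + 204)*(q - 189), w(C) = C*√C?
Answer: -853158852 + 2903484*I*√131/9073 ≈ -8.5316e+8 + 3662.7*I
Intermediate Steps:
w(C) = C^(3/2)
W(q) = (-189 + q)*(204 + q) (W(q) = (204 + q)*(-189 + q) = (-189 + q)*(204 + q))
p = -131*I*√131/27219 (p = (-131)^(3/2)/27219 = -131*I*√131*(1/27219) = -131*I*√131/27219 ≈ -0.055085*I)
(W(-41) - 29002)*(p + (-4534 + 17365)) = ((-38556 + (-41)² + 15*(-41)) - 29002)*(-131*I*√131/27219 + (-4534 + 17365)) = ((-38556 + 1681 - 615) - 29002)*(-131*I*√131/27219 + 12831) = (-37490 - 29002)*(12831 - 131*I*√131/27219) = -66492*(12831 - 131*I*√131/27219) = -853158852 + 2903484*I*√131/9073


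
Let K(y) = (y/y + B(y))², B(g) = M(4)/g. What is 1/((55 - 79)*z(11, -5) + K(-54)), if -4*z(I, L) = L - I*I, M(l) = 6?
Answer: -81/61172 ≈ -0.0013241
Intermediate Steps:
z(I, L) = -L/4 + I²/4 (z(I, L) = -(L - I*I)/4 = -(L - I²)/4 = -L/4 + I²/4)
B(g) = 6/g
K(y) = (1 + 6/y)² (K(y) = (y/y + 6/y)² = (1 + 6/y)²)
1/((55 - 79)*z(11, -5) + K(-54)) = 1/((55 - 79)*(-¼*(-5) + (¼)*11²) + (6 - 54)²/(-54)²) = 1/(-24*(5/4 + (¼)*121) + (1/2916)*(-48)²) = 1/(-24*(5/4 + 121/4) + (1/2916)*2304) = 1/(-24*63/2 + 64/81) = 1/(-756 + 64/81) = 1/(-61172/81) = -81/61172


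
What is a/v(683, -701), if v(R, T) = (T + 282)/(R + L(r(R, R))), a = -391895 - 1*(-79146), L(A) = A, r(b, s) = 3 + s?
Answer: 428153381/419 ≈ 1.0218e+6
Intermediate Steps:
a = -312749 (a = -391895 + 79146 = -312749)
v(R, T) = (282 + T)/(3 + 2*R) (v(R, T) = (T + 282)/(R + (3 + R)) = (282 + T)/(3 + 2*R))
a/v(683, -701) = -312749*(3 + 2*683)/(282 - 701) = -312749/(-419/(3 + 1366)) = -312749/(-419/1369) = -312749*(-1369/419) = 428153381/419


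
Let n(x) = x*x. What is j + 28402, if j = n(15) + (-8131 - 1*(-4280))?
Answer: 24776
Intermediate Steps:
n(x) = x²
j = -3626 (j = 15² + (-8131 - 1*(-4280)) = 225 + (-8131 + 4280) = 225 - 3851 = -3626)
j + 28402 = -3626 + 28402 = 24776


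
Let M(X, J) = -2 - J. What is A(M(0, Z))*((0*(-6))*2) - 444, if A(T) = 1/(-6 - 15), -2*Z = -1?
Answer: -444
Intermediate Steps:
Z = ½ (Z = -½*(-1) = ½ ≈ 0.50000)
A(T) = -1/21 (A(T) = 1/(-21) = -1/21)
A(M(0, Z))*((0*(-6))*2) - 444 = -0*(-6)*2/21 - 444 = -0*2 - 444 = -1/21*0 - 444 = 0 - 444 = -444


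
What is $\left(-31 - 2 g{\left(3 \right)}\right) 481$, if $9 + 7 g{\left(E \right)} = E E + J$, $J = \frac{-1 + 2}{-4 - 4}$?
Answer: $- \frac{417027}{28} \approx -14894.0$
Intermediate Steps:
$J = - \frac{1}{8}$ ($J = 1 \frac{1}{-8} = 1 \left(- \frac{1}{8}\right) = - \frac{1}{8} \approx -0.125$)
$g{\left(E \right)} = - \frac{73}{56} + \frac{E^{2}}{7}$ ($g{\left(E \right)} = - \frac{9}{7} + \frac{E E - \frac{1}{8}}{7} = - \frac{9}{7} + \frac{E^{2} - \frac{1}{8}}{7} = - \frac{9}{7} + \frac{- \frac{1}{8} + E^{2}}{7} = - \frac{9}{7} + \left(- \frac{1}{56} + \frac{E^{2}}{7}\right) = - \frac{73}{56} + \frac{E^{2}}{7}$)
$\left(-31 - 2 g{\left(3 \right)}\right) 481 = \left(-31 - 2 \left(- \frac{73}{56} + \frac{3^{2}}{7}\right)\right) 481 = \left(-31 - 2 \left(- \frac{73}{56} + \frac{1}{7} \cdot 9\right)\right) 481 = \left(-31 - 2 \left(- \frac{73}{56} + \frac{9}{7}\right)\right) 481 = \left(-31 - - \frac{1}{28}\right) 481 = \left(-31 + \frac{1}{28}\right) 481 = \left(- \frac{867}{28}\right) 481 = - \frac{417027}{28}$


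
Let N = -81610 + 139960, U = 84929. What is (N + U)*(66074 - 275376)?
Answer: -29988581258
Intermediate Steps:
N = 58350
(N + U)*(66074 - 275376) = (58350 + 84929)*(66074 - 275376) = 143279*(-209302) = -29988581258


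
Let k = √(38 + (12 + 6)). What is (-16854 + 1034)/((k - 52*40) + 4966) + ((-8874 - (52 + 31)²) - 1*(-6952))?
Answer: -3671597343/416447 + 1582*√14/416447 ≈ -8816.5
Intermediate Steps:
k = 2*√14 (k = √(38 + 18) = √56 = 2*√14 ≈ 7.4833)
(-16854 + 1034)/((k - 52*40) + 4966) + ((-8874 - (52 + 31)²) - 1*(-6952)) = (-16854 + 1034)/((2*√14 - 52*40) + 4966) + ((-8874 - (52 + 31)²) - 1*(-6952)) = -15820/((2*√14 - 2080) + 4966) + ((-8874 - 1*83²) + 6952) = -15820/((-2080 + 2*√14) + 4966) + ((-8874 - 1*6889) + 6952) = -15820/(2886 + 2*√14) + ((-8874 - 6889) + 6952) = -15820/(2886 + 2*√14) + (-15763 + 6952) = -15820/(2886 + 2*√14) - 8811 = -8811 - 15820/(2886 + 2*√14)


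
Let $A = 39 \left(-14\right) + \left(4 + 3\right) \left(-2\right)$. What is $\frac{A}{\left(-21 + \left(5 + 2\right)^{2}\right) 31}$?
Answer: $- \frac{20}{31} \approx -0.64516$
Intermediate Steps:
$A = -560$ ($A = -546 + 7 \left(-2\right) = -546 - 14 = -560$)
$\frac{A}{\left(-21 + \left(5 + 2\right)^{2}\right) 31} = - \frac{560}{\left(-21 + \left(5 + 2\right)^{2}\right) 31} = - \frac{560}{\left(-21 + 7^{2}\right) 31} = - \frac{560}{\left(-21 + 49\right) 31} = - \frac{560}{28 \cdot 31} = - \frac{560}{868} = \left(-560\right) \frac{1}{868} = - \frac{20}{31}$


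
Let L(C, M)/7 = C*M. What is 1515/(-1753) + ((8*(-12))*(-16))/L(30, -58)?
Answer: -1762109/1779295 ≈ -0.99034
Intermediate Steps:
L(C, M) = 7*C*M (L(C, M) = 7*(C*M) = 7*C*M)
1515/(-1753) + ((8*(-12))*(-16))/L(30, -58) = 1515/(-1753) + ((8*(-12))*(-16))/((7*30*(-58))) = 1515*(-1/1753) - 96*(-16)/(-12180) = -1515/1753 + 1536*(-1/12180) = -1515/1753 - 128/1015 = -1762109/1779295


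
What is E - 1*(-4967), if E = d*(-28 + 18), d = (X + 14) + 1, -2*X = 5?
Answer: 4842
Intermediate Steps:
X = -5/2 (X = -½*5 = -5/2 ≈ -2.5000)
d = 25/2 (d = (-5/2 + 14) + 1 = 23/2 + 1 = 25/2 ≈ 12.500)
E = -125 (E = 25*(-28 + 18)/2 = (25/2)*(-10) = -125)
E - 1*(-4967) = -125 - 1*(-4967) = -125 + 4967 = 4842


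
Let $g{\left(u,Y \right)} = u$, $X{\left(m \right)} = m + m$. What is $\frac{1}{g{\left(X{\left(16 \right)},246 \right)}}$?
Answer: $\frac{1}{32} \approx 0.03125$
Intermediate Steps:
$X{\left(m \right)} = 2 m$
$\frac{1}{g{\left(X{\left(16 \right)},246 \right)}} = \frac{1}{2 \cdot 16} = \frac{1}{32}$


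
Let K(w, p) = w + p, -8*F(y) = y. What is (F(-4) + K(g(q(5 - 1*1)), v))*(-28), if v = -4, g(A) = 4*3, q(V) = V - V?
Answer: -238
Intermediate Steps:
F(y) = -y/8
q(V) = 0
g(A) = 12
K(w, p) = p + w
(F(-4) + K(g(q(5 - 1*1)), v))*(-28) = (-1/8*(-4) + (-4 + 12))*(-28) = (1/2 + 8)*(-28) = (17/2)*(-28) = -238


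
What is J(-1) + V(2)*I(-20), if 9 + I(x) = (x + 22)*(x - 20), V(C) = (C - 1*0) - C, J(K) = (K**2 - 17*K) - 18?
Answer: 0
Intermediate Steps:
J(K) = -18 + K**2 - 17*K
V(C) = 0 (V(C) = (C + 0) - C = C - C = 0)
I(x) = -9 + (-20 + x)*(22 + x) (I(x) = -9 + (x + 22)*(x - 20) = -9 + (22 + x)*(-20 + x) = -9 + (-20 + x)*(22 + x))
J(-1) + V(2)*I(-20) = (-18 + (-1)**2 - 17*(-1)) + 0*(-449 + (-20)**2 + 2*(-20)) = (-18 + 1 + 17) + 0*(-449 + 400 - 40) = 0 + 0*(-89) = 0 + 0 = 0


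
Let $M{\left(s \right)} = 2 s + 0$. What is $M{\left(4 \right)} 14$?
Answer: $112$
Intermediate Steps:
$M{\left(s \right)} = 2 s$
$M{\left(4 \right)} 14 = 2 \cdot 4 \cdot 14 = 8 \cdot 14 = 112$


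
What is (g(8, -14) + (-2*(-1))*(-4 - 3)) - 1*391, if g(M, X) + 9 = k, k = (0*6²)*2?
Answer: -414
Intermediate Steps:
k = 0 (k = (0*36)*2 = 0*2 = 0)
g(M, X) = -9 (g(M, X) = -9 + 0 = -9)
(g(8, -14) + (-2*(-1))*(-4 - 3)) - 1*391 = (-9 + (-2*(-1))*(-4 - 3)) - 1*391 = (-9 + 2*(-7)) - 391 = (-9 - 14) - 391 = -23 - 391 = -414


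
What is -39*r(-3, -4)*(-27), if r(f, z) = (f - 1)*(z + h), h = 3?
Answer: 4212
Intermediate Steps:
r(f, z) = (-1 + f)*(3 + z) (r(f, z) = (f - 1)*(z + 3) = (-1 + f)*(3 + z))
-39*r(-3, -4)*(-27) = -39*(-3 - 1*(-4) + 3*(-3) - 3*(-4))*(-27) = -39*(-3 + 4 - 9 + 12)*(-27) = -39*4*(-27) = -156*(-27) = 4212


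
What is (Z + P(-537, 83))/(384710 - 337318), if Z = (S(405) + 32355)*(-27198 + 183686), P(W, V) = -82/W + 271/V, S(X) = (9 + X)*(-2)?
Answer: 219895359883829/2112308832 ≈ 1.0410e+5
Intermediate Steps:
S(X) = -18 - 2*X
Z = 4933597176 (Z = ((-18 - 2*405) + 32355)*(-27198 + 183686) = ((-18 - 810) + 32355)*156488 = (-828 + 32355)*156488 = 31527*156488 = 4933597176)
(Z + P(-537, 83))/(384710 - 337318) = (4933597176 + (-82/(-537) + 271/83))/(384710 - 337318) = (4933597176 + (-82*(-1/537) + 271*(1/83)))/47392 = (4933597176 + (82/537 + 271/83))*(1/47392) = (4933597176 + 152333/44571)*(1/47392) = (219895359883829/44571)*(1/47392) = 219895359883829/2112308832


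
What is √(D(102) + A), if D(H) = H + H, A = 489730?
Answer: √489934 ≈ 699.95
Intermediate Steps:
D(H) = 2*H
√(D(102) + A) = √(2*102 + 489730) = √(204 + 489730) = √489934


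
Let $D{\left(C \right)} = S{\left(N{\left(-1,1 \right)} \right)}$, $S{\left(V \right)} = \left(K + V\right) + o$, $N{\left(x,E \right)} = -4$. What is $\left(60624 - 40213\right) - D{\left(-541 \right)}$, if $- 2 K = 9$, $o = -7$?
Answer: $\frac{40853}{2} \approx 20427.0$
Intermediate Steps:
$K = - \frac{9}{2}$ ($K = \left(- \frac{1}{2}\right) 9 = - \frac{9}{2} \approx -4.5$)
$S{\left(V \right)} = - \frac{23}{2} + V$ ($S{\left(V \right)} = \left(- \frac{9}{2} + V\right) - 7 = - \frac{23}{2} + V$)
$D{\left(C \right)} = - \frac{31}{2}$ ($D{\left(C \right)} = - \frac{23}{2} - 4 = - \frac{31}{2}$)
$\left(60624 - 40213\right) - D{\left(-541 \right)} = \left(60624 - 40213\right) - - \frac{31}{2} = 20411 + \frac{31}{2} = \frac{40853}{2}$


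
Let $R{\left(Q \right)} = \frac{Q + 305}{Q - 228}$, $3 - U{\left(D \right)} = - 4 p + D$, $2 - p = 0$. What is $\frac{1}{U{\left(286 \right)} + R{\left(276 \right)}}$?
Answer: $- \frac{48}{12619} \approx -0.0038038$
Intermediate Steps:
$p = 2$ ($p = 2 - 0 = 2 + 0 = 2$)
$U{\left(D \right)} = 11 - D$ ($U{\left(D \right)} = 3 - \left(\left(-4\right) 2 + D\right) = 3 - \left(-8 + D\right) = 11 - D$)
$R{\left(Q \right)} = \frac{305 + Q}{-228 + Q}$
$\frac{1}{U{\left(286 \right)} + R{\left(276 \right)}} = \frac{1}{\left(11 - 286\right) + \frac{305 + 276}{-228 + 276}} = \frac{1}{\left(11 - 286\right) + \frac{1}{48} \cdot 581} = \frac{1}{-275 + \frac{1}{48} \cdot 581} = \frac{1}{-275 + \frac{581}{48}} = \frac{1}{- \frac{12619}{48}} = - \frac{48}{12619}$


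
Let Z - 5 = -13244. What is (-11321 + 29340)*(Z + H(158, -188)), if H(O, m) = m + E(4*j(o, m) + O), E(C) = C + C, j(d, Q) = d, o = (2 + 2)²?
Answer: -233940677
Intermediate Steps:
o = 16 (o = 4² = 16)
Z = -13239 (Z = 5 - 13244 = -13239)
E(C) = 2*C
H(O, m) = 128 + m + 2*O (H(O, m) = m + 2*(4*16 + O) = m + 2*(64 + O) = m + (128 + 2*O) = 128 + m + 2*O)
(-11321 + 29340)*(Z + H(158, -188)) = (-11321 + 29340)*(-13239 + (128 - 188 + 2*158)) = 18019*(-13239 + (128 - 188 + 316)) = 18019*(-13239 + 256) = 18019*(-12983) = -233940677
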